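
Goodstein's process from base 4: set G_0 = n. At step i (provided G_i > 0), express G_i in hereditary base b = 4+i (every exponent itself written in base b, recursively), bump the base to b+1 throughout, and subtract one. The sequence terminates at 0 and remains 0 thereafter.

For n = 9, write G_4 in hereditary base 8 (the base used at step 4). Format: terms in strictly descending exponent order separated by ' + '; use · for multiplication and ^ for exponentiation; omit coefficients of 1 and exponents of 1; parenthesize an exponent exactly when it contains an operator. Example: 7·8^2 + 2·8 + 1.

base 4: 9 = 2·4 + 1; at 5: 2·5 + 1 = 11; next = 10
base 5: 10 = 2·5; at 6: 2·6 = 12; next = 11
base 6: 11 = 6 + 5; at 7: 7 + 5 = 12; next = 11
base 7: 11 = 7 + 4; at 8: 8 + 4 = 12; next = 11

8 + 3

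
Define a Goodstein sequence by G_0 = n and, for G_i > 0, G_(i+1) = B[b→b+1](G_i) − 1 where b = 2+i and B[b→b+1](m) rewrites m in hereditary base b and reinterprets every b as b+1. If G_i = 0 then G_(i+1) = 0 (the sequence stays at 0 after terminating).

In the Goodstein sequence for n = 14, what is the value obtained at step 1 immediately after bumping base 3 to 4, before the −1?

1282

G_0 = 14. HB_2(14) = 2^(2 + 1) + 2^2 + 2. Bump = 111. G_1 = 110.
G_1 = 110. HB_3(110) = 3^(3 + 1) + 3^3 + 2. Bump = 1282. G_2 = 1281.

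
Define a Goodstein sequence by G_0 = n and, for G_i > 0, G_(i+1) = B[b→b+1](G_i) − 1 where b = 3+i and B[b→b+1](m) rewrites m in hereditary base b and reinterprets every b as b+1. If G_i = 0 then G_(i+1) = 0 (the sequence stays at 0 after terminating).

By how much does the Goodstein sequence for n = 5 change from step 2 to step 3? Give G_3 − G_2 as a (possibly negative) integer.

0

[0] 5 ≡ 3 + 2 (base 3). Lift 4: 6. −1: 5.
[1] 5 ≡ 4 + 1 (base 4). Lift 5: 6. −1: 5.
[2] 5 ≡ 5 (base 5). Lift 6: 6. −1: 5.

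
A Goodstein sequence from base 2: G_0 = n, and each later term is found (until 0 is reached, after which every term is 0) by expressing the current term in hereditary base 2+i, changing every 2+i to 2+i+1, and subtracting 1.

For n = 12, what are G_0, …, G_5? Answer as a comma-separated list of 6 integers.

12 —HB2→ 2^(2 + 1) + 2^2 —bump→ 3^(3 + 1) + 3^3 = 108 —(−1)→ 107
107 —HB3→ 3^(3 + 1) + 2·3^2 + 2·3 + 2 —bump→ 4^(4 + 1) + 2·4^2 + 2·4 + 2 = 1066 —(−1)→ 1065
1065 —HB4→ 4^(4 + 1) + 2·4^2 + 2·4 + 1 —bump→ 5^(5 + 1) + 2·5^2 + 2·5 + 1 = 15686 —(−1)→ 15685
15685 —HB5→ 5^(5 + 1) + 2·5^2 + 2·5 —bump→ 6^(6 + 1) + 2·6^2 + 2·6 = 280020 —(−1)→ 280019
280019 —HB6→ 6^(6 + 1) + 2·6^2 + 6 + 5 —bump→ 7^(7 + 1) + 2·7^2 + 7 + 5 = 5764911 —(−1)→ 5764910

12, 107, 1065, 15685, 280019, 5764910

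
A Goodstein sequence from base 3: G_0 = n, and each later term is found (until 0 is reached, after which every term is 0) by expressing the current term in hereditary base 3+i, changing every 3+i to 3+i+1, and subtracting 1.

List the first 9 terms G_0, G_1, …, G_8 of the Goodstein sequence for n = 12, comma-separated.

12, 19, 27, 37, 49, 63, 69, 75, 81

step 0: 12 = 3^2 + 3; sub 4 for 3: 4^2 + 4; = 20; G_1 = 20−1 = 19
step 1: 19 = 4^2 + 3; sub 5 for 4: 5^2 + 3; = 28; G_2 = 28−1 = 27
step 2: 27 = 5^2 + 2; sub 6 for 5: 6^2 + 2; = 38; G_3 = 38−1 = 37
step 3: 37 = 6^2 + 1; sub 7 for 6: 7^2 + 1; = 50; G_4 = 50−1 = 49
step 4: 49 = 7^2; sub 8 for 7: 8^2; = 64; G_5 = 64−1 = 63
step 5: 63 = 7·8 + 7; sub 9 for 8: 7·9 + 7; = 70; G_6 = 70−1 = 69
step 6: 69 = 7·9 + 6; sub 10 for 9: 7·10 + 6; = 76; G_7 = 76−1 = 75
step 7: 75 = 7·10 + 5; sub 11 for 10: 7·11 + 5; = 82; G_8 = 82−1 = 81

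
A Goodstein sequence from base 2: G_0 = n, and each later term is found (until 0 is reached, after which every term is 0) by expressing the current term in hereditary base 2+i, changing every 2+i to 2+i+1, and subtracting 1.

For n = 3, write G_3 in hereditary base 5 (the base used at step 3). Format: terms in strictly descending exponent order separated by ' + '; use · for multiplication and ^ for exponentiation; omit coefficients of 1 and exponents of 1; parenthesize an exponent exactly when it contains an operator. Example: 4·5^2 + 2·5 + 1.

3 —HB2→ 2 + 1 —bump→ 3 + 1 = 4 —(−1)→ 3
3 —HB3→ 3 —bump→ 4 = 4 —(−1)→ 3
3 —HB4→ 3 —bump→ 3 = 3 —(−1)→ 2

2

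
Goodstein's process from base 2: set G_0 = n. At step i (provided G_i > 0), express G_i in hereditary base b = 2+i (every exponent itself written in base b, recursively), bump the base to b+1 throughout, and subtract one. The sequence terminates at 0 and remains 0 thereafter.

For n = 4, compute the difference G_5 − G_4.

(0) 4|_2 = 2^2 ↦ 3^3|_3 = 27 ⇒ 26
(1) 26|_3 = 2·3^2 + 2·3 + 2 ↦ 2·4^2 + 2·4 + 2|_4 = 42 ⇒ 41
(2) 41|_4 = 2·4^2 + 2·4 + 1 ↦ 2·5^2 + 2·5 + 1|_5 = 61 ⇒ 60
(3) 60|_5 = 2·5^2 + 2·5 ↦ 2·6^2 + 2·6|_6 = 84 ⇒ 83
(4) 83|_6 = 2·6^2 + 6 + 5 ↦ 2·7^2 + 7 + 5|_7 = 110 ⇒ 109

26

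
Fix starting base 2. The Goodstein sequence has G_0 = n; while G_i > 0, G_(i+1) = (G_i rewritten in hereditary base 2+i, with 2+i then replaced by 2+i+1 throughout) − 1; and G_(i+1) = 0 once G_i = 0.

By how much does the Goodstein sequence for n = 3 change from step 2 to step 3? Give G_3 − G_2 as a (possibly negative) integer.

3 —HB2→ 2 + 1 —bump→ 3 + 1 = 4 —(−1)→ 3
3 —HB3→ 3 —bump→ 4 = 4 —(−1)→ 3
3 —HB4→ 3 —bump→ 3 = 3 —(−1)→ 2

-1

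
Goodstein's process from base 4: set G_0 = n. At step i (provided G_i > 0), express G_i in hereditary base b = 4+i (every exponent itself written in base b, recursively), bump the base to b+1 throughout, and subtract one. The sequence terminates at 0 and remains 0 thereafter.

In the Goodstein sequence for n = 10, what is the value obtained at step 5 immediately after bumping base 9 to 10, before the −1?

14

base 4: 10 = 2·4 + 2; at 5: 2·5 + 2 = 12; next = 11
base 5: 11 = 2·5 + 1; at 6: 2·6 + 1 = 13; next = 12
base 6: 12 = 2·6; at 7: 2·7 = 14; next = 13
base 7: 13 = 7 + 6; at 8: 8 + 6 = 14; next = 13
base 8: 13 = 8 + 5; at 9: 9 + 5 = 14; next = 13
base 9: 13 = 9 + 4; at 10: 10 + 4 = 14; next = 13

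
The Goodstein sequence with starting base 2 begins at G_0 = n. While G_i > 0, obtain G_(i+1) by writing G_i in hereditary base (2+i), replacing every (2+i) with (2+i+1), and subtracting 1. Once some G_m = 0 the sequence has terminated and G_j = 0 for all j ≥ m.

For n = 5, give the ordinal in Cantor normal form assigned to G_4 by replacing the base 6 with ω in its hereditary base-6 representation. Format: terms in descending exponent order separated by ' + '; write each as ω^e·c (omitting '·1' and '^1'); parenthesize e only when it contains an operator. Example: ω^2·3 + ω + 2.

base 2: 5 = 2^2 + 1; at 3: 3^3 + 1 = 28; next = 27
base 3: 27 = 3^3; at 4: 4^4 = 256; next = 255
base 4: 255 = 3·4^3 + 3·4^2 + 3·4 + 3; at 5: 3·5^3 + 3·5^2 + 3·5 + 3 = 468; next = 467
base 5: 467 = 3·5^3 + 3·5^2 + 3·5 + 2; at 6: 3·6^3 + 3·6^2 + 3·6 + 2 = 776; next = 775
base 6: 775 = 3·6^3 + 3·6^2 + 3·6 + 1; at 7: 3·7^3 + 3·7^2 + 3·7 + 1 = 1198; next = 1197

ω^3·3 + ω^2·3 + ω·3 + 1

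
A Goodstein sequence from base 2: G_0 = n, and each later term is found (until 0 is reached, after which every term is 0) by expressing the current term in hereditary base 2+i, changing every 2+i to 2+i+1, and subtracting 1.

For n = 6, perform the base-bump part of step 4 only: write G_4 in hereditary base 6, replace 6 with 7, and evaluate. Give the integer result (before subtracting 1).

6 —HB2→ 2^2 + 2 —bump→ 3^3 + 3 = 30 —(−1)→ 29
29 —HB3→ 3^3 + 2 —bump→ 4^4 + 2 = 258 —(−1)→ 257
257 —HB4→ 4^4 + 1 —bump→ 5^5 + 1 = 3126 —(−1)→ 3125
3125 —HB5→ 5^5 —bump→ 6^6 = 46656 —(−1)→ 46655
46655 —HB6→ 5·6^5 + 5·6^4 + 5·6^3 + 5·6^2 + 5·6 + 5 —bump→ 5·7^5 + 5·7^4 + 5·7^3 + 5·7^2 + 5·7 + 5 = 98040 —(−1)→ 98039

98040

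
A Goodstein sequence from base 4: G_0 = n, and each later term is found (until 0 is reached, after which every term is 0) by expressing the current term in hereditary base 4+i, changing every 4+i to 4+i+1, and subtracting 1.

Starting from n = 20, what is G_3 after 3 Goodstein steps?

51

20 —HB4→ 4^2 + 4 —bump→ 5^2 + 5 = 30 —(−1)→ 29
29 —HB5→ 5^2 + 4 —bump→ 6^2 + 4 = 40 —(−1)→ 39
39 —HB6→ 6^2 + 3 —bump→ 7^2 + 3 = 52 —(−1)→ 51
51 —HB7→ 7^2 + 2 —bump→ 8^2 + 2 = 66 —(−1)→ 65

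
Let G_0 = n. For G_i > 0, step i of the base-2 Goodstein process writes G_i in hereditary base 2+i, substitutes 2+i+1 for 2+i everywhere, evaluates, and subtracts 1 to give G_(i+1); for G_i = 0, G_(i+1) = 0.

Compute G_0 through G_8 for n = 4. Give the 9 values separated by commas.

4, 26, 41, 60, 83, 109, 139, 173, 211

4 —HB2→ 2^2 —bump→ 3^3 = 27 —(−1)→ 26
26 —HB3→ 2·3^2 + 2·3 + 2 —bump→ 2·4^2 + 2·4 + 2 = 42 —(−1)→ 41
41 —HB4→ 2·4^2 + 2·4 + 1 —bump→ 2·5^2 + 2·5 + 1 = 61 —(−1)→ 60
60 —HB5→ 2·5^2 + 2·5 —bump→ 2·6^2 + 2·6 = 84 —(−1)→ 83
83 —HB6→ 2·6^2 + 6 + 5 —bump→ 2·7^2 + 7 + 5 = 110 —(−1)→ 109
109 —HB7→ 2·7^2 + 7 + 4 —bump→ 2·8^2 + 8 + 4 = 140 —(−1)→ 139
139 —HB8→ 2·8^2 + 8 + 3 —bump→ 2·9^2 + 9 + 3 = 174 —(−1)→ 173
173 —HB9→ 2·9^2 + 9 + 2 —bump→ 2·10^2 + 10 + 2 = 212 —(−1)→ 211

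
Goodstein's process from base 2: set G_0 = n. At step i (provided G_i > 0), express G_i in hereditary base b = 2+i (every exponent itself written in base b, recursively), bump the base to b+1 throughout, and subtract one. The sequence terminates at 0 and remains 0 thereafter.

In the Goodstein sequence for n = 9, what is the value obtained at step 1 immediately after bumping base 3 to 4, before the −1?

1024

step 0: 9 = 2^(2 + 1) + 1; sub 3 for 2: 3^(3 + 1) + 1; = 82; G_1 = 82−1 = 81
step 1: 81 = 3^(3 + 1); sub 4 for 3: 4^(4 + 1); = 1024; G_2 = 1024−1 = 1023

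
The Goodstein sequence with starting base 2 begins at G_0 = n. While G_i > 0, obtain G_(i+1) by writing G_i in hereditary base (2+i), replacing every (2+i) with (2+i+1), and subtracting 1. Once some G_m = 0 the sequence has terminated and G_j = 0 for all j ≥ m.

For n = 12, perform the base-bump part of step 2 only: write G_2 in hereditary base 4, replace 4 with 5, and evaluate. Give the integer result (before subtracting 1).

15686

G_0 = 12. HB_2(12) = 2^(2 + 1) + 2^2. Bump = 108. G_1 = 107.
G_1 = 107. HB_3(107) = 3^(3 + 1) + 2·3^2 + 2·3 + 2. Bump = 1066. G_2 = 1065.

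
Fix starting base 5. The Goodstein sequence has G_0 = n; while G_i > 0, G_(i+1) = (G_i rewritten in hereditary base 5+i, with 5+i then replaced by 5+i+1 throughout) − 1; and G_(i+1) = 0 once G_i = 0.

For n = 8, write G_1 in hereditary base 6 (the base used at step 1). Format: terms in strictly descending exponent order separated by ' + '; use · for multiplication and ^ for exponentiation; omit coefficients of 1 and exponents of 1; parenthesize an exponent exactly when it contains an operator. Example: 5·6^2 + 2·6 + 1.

G_0=8  [base 5] 5 + 3  →[5↦6]→  6 + 3 = 9  −1 ⇒ G_1=8
G_1=8  [base 6] 6 + 2  →[6↦7]→  7 + 2 = 9  −1 ⇒ G_2=8

6 + 2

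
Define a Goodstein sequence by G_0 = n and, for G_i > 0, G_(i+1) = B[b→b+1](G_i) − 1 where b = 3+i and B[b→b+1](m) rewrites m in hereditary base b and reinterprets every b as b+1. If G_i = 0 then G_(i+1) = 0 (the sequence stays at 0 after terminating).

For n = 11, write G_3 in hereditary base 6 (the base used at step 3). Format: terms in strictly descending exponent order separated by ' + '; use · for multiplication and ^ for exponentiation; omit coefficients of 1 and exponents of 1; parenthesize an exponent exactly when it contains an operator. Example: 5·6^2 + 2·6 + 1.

11 —HB3→ 3^2 + 2 —bump→ 4^2 + 2 = 18 —(−1)→ 17
17 —HB4→ 4^2 + 1 —bump→ 5^2 + 1 = 26 —(−1)→ 25
25 —HB5→ 5^2 —bump→ 6^2 = 36 —(−1)→ 35
35 —HB6→ 5·6 + 5 —bump→ 5·7 + 5 = 40 —(−1)→ 39

5·6 + 5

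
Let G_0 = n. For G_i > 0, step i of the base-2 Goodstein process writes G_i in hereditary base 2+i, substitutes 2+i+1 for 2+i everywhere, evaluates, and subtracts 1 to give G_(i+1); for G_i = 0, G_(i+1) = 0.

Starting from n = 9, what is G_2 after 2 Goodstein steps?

1023

9 —HB2→ 2^(2 + 1) + 1 —bump→ 3^(3 + 1) + 1 = 82 —(−1)→ 81
81 —HB3→ 3^(3 + 1) —bump→ 4^(4 + 1) = 1024 —(−1)→ 1023
1023 —HB4→ 3·4^4 + 3·4^3 + 3·4^2 + 3·4 + 3 —bump→ 3·5^5 + 3·5^3 + 3·5^2 + 3·5 + 3 = 9843 —(−1)→ 9842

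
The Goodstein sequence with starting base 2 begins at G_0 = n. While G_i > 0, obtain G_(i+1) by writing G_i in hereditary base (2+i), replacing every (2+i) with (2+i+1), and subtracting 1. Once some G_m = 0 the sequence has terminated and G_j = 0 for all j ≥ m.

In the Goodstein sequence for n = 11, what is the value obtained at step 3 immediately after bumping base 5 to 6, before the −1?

(0) 11|_2 = 2^(2 + 1) + 2 + 1 ↦ 3^(3 + 1) + 3 + 1|_3 = 85 ⇒ 84
(1) 84|_3 = 3^(3 + 1) + 3 ↦ 4^(4 + 1) + 4|_4 = 1028 ⇒ 1027
(2) 1027|_4 = 4^(4 + 1) + 3 ↦ 5^(5 + 1) + 3|_5 = 15628 ⇒ 15627
(3) 15627|_5 = 5^(5 + 1) + 2 ↦ 6^(6 + 1) + 2|_6 = 279938 ⇒ 279937

279938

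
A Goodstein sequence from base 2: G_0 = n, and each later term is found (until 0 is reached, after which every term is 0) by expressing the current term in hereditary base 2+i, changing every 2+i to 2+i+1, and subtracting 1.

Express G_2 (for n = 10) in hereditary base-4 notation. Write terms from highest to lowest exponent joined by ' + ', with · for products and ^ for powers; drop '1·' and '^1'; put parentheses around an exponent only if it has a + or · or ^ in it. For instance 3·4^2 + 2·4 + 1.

4^(4 + 1) + 1

10 —HB2→ 2^(2 + 1) + 2 —bump→ 3^(3 + 1) + 3 = 84 —(−1)→ 83
83 —HB3→ 3^(3 + 1) + 2 —bump→ 4^(4 + 1) + 2 = 1026 —(−1)→ 1025
1025 —HB4→ 4^(4 + 1) + 1 —bump→ 5^(5 + 1) + 1 = 15626 —(−1)→ 15625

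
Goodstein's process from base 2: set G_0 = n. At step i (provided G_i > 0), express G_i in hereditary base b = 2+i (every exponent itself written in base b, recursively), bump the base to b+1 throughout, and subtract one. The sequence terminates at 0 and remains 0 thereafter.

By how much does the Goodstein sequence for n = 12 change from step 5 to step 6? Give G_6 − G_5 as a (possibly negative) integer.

(0) 12|_2 = 2^(2 + 1) + 2^2 ↦ 3^(3 + 1) + 3^3|_3 = 108 ⇒ 107
(1) 107|_3 = 3^(3 + 1) + 2·3^2 + 2·3 + 2 ↦ 4^(4 + 1) + 2·4^2 + 2·4 + 2|_4 = 1066 ⇒ 1065
(2) 1065|_4 = 4^(4 + 1) + 2·4^2 + 2·4 + 1 ↦ 5^(5 + 1) + 2·5^2 + 2·5 + 1|_5 = 15686 ⇒ 15685
(3) 15685|_5 = 5^(5 + 1) + 2·5^2 + 2·5 ↦ 6^(6 + 1) + 2·6^2 + 2·6|_6 = 280020 ⇒ 280019
(4) 280019|_6 = 6^(6 + 1) + 2·6^2 + 6 + 5 ↦ 7^(7 + 1) + 2·7^2 + 7 + 5|_7 = 5764911 ⇒ 5764910
(5) 5764910|_7 = 7^(7 + 1) + 2·7^2 + 7 + 4 ↦ 8^(8 + 1) + 2·8^2 + 8 + 4|_8 = 134217868 ⇒ 134217867

128452957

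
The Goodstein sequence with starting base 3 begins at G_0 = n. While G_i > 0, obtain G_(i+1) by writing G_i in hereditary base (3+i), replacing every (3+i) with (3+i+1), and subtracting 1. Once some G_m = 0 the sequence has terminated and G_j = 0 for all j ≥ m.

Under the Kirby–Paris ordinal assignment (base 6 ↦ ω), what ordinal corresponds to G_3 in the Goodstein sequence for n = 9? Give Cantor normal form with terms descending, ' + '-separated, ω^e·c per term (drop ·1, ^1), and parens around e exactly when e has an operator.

ω·3 + 1

base 3: 9 = 3^2; at 4: 4^2 = 16; next = 15
base 4: 15 = 3·4 + 3; at 5: 3·5 + 3 = 18; next = 17
base 5: 17 = 3·5 + 2; at 6: 3·6 + 2 = 20; next = 19
base 6: 19 = 3·6 + 1; at 7: 3·7 + 1 = 22; next = 21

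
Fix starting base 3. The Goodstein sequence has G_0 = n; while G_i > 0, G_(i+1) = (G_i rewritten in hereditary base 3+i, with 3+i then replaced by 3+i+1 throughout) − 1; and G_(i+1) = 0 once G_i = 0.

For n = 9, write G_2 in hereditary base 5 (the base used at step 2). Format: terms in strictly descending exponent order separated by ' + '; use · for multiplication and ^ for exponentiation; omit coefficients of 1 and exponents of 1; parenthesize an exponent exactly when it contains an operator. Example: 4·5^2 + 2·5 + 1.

3·5 + 2

G_0 = 9. HB_3(9) = 3^2. Bump = 16. G_1 = 15.
G_1 = 15. HB_4(15) = 3·4 + 3. Bump = 18. G_2 = 17.
G_2 = 17. HB_5(17) = 3·5 + 2. Bump = 20. G_3 = 19.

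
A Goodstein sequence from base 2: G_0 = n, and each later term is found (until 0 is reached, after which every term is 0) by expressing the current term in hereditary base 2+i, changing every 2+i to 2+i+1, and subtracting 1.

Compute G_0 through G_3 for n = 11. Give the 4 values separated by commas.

G_0 = 11. HB_2(11) = 2^(2 + 1) + 2 + 1. Bump = 85. G_1 = 84.
G_1 = 84. HB_3(84) = 3^(3 + 1) + 3. Bump = 1028. G_2 = 1027.
G_2 = 1027. HB_4(1027) = 4^(4 + 1) + 3. Bump = 15628. G_3 = 15627.

11, 84, 1027, 15627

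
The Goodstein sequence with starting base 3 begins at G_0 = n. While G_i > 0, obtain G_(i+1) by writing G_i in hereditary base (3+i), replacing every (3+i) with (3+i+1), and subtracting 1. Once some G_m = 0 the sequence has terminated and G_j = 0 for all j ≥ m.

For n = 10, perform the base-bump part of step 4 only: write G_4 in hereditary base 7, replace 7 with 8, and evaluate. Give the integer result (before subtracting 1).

step 0: 10 = 3^2 + 1; sub 4 for 3: 4^2 + 1; = 17; G_1 = 17−1 = 16
step 1: 16 = 4^2; sub 5 for 4: 5^2; = 25; G_2 = 25−1 = 24
step 2: 24 = 4·5 + 4; sub 6 for 5: 4·6 + 4; = 28; G_3 = 28−1 = 27
step 3: 27 = 4·6 + 3; sub 7 for 6: 4·7 + 3; = 31; G_4 = 31−1 = 30
step 4: 30 = 4·7 + 2; sub 8 for 7: 4·8 + 2; = 34; G_5 = 34−1 = 33

34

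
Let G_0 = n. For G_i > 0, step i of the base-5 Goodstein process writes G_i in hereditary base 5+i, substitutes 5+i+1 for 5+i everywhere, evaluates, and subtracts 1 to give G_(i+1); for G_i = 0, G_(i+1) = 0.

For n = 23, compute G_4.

[0] 23 ≡ 4·5 + 3 (base 5). Lift 6: 27. −1: 26.
[1] 26 ≡ 4·6 + 2 (base 6). Lift 7: 30. −1: 29.
[2] 29 ≡ 4·7 + 1 (base 7). Lift 8: 33. −1: 32.
[3] 32 ≡ 4·8 (base 8). Lift 9: 36. −1: 35.
[4] 35 ≡ 3·9 + 8 (base 9). Lift 10: 38. −1: 37.

35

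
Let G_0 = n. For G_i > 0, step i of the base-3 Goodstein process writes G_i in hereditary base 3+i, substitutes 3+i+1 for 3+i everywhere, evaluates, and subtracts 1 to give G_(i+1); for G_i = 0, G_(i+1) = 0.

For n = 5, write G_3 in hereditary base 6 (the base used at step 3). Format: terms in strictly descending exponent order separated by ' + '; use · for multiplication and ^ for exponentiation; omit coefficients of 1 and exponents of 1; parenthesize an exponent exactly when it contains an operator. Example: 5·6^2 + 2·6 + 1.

G_0=5  [base 3] 3 + 2  →[3↦4]→  4 + 2 = 6  −1 ⇒ G_1=5
G_1=5  [base 4] 4 + 1  →[4↦5]→  5 + 1 = 6  −1 ⇒ G_2=5
G_2=5  [base 5] 5  →[5↦6]→  6 = 6  −1 ⇒ G_3=5
G_3=5  [base 6] 5  →[6↦7]→  5 = 5  −1 ⇒ G_4=4

5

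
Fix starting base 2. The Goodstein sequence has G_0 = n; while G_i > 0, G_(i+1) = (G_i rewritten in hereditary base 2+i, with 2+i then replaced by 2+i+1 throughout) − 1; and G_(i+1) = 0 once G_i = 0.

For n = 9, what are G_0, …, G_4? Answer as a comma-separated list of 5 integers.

9, 81, 1023, 9842, 140743

step 0: 9 = 2^(2 + 1) + 1; sub 3 for 2: 3^(3 + 1) + 1; = 82; G_1 = 82−1 = 81
step 1: 81 = 3^(3 + 1); sub 4 for 3: 4^(4 + 1); = 1024; G_2 = 1024−1 = 1023
step 2: 1023 = 3·4^4 + 3·4^3 + 3·4^2 + 3·4 + 3; sub 5 for 4: 3·5^5 + 3·5^3 + 3·5^2 + 3·5 + 3; = 9843; G_3 = 9843−1 = 9842
step 3: 9842 = 3·5^5 + 3·5^3 + 3·5^2 + 3·5 + 2; sub 6 for 5: 3·6^6 + 3·6^3 + 3·6^2 + 3·6 + 2; = 140744; G_4 = 140744−1 = 140743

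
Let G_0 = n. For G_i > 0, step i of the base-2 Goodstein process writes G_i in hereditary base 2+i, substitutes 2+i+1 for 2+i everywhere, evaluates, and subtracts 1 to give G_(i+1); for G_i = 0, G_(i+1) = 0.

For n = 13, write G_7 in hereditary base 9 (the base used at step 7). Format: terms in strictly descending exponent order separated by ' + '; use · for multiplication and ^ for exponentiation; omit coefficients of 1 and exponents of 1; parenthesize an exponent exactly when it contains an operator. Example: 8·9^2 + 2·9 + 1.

9^(9 + 1) + 3·9^3 + 3·9^2 + 2·9 + 6

base 2: 13 = 2^(2 + 1) + 2^2 + 1; at 3: 3^(3 + 1) + 3^3 + 1 = 109; next = 108
base 3: 108 = 3^(3 + 1) + 3^3; at 4: 4^(4 + 1) + 4^4 = 1280; next = 1279
base 4: 1279 = 4^(4 + 1) + 3·4^3 + 3·4^2 + 3·4 + 3; at 5: 5^(5 + 1) + 3·5^3 + 3·5^2 + 3·5 + 3 = 16093; next = 16092
base 5: 16092 = 5^(5 + 1) + 3·5^3 + 3·5^2 + 3·5 + 2; at 6: 6^(6 + 1) + 3·6^3 + 3·6^2 + 3·6 + 2 = 280712; next = 280711
base 6: 280711 = 6^(6 + 1) + 3·6^3 + 3·6^2 + 3·6 + 1; at 7: 7^(7 + 1) + 3·7^3 + 3·7^2 + 3·7 + 1 = 5765999; next = 5765998
base 7: 5765998 = 7^(7 + 1) + 3·7^3 + 3·7^2 + 3·7; at 8: 8^(8 + 1) + 3·8^3 + 3·8^2 + 3·8 = 134219480; next = 134219479
base 8: 134219479 = 8^(8 + 1) + 3·8^3 + 3·8^2 + 2·8 + 7; at 9: 9^(9 + 1) + 3·9^3 + 3·9^2 + 2·9 + 7 = 3486786856; next = 3486786855
base 9: 3486786855 = 9^(9 + 1) + 3·9^3 + 3·9^2 + 2·9 + 6; at 10: 10^(10 + 1) + 3·10^3 + 3·10^2 + 2·10 + 6 = 100000003326; next = 100000003325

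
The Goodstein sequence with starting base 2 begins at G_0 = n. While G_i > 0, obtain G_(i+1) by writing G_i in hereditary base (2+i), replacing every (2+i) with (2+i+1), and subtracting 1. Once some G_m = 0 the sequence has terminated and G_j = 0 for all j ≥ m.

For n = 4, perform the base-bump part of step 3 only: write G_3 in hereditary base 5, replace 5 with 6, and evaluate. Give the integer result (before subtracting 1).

84

G_0=4  [base 2] 2^2  →[2↦3]→  3^3 = 27  −1 ⇒ G_1=26
G_1=26  [base 3] 2·3^2 + 2·3 + 2  →[3↦4]→  2·4^2 + 2·4 + 2 = 42  −1 ⇒ G_2=41
G_2=41  [base 4] 2·4^2 + 2·4 + 1  →[4↦5]→  2·5^2 + 2·5 + 1 = 61  −1 ⇒ G_3=60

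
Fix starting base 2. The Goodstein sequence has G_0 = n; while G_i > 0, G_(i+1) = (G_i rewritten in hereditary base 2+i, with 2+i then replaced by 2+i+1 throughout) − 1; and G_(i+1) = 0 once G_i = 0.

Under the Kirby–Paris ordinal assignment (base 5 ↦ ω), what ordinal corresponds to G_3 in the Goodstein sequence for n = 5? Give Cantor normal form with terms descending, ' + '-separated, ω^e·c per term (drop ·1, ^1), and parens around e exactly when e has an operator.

5 —HB2→ 2^2 + 1 —bump→ 3^3 + 1 = 28 —(−1)→ 27
27 —HB3→ 3^3 —bump→ 4^4 = 256 —(−1)→ 255
255 —HB4→ 3·4^3 + 3·4^2 + 3·4 + 3 —bump→ 3·5^3 + 3·5^2 + 3·5 + 3 = 468 —(−1)→ 467

ω^3·3 + ω^2·3 + ω·3 + 2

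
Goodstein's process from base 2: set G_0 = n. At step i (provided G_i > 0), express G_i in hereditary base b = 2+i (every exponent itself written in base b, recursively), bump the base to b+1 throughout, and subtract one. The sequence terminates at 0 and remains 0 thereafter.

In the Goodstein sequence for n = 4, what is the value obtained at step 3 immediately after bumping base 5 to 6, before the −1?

84

step 0: 4 = 2^2; sub 3 for 2: 3^3; = 27; G_1 = 27−1 = 26
step 1: 26 = 2·3^2 + 2·3 + 2; sub 4 for 3: 2·4^2 + 2·4 + 2; = 42; G_2 = 42−1 = 41
step 2: 41 = 2·4^2 + 2·4 + 1; sub 5 for 4: 2·5^2 + 2·5 + 1; = 61; G_3 = 61−1 = 60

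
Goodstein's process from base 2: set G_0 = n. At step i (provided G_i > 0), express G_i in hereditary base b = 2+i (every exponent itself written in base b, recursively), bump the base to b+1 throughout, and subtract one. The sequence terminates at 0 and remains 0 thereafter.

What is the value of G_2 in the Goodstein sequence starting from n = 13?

(0) 13|_2 = 2^(2 + 1) + 2^2 + 1 ↦ 3^(3 + 1) + 3^3 + 1|_3 = 109 ⇒ 108
(1) 108|_3 = 3^(3 + 1) + 3^3 ↦ 4^(4 + 1) + 4^4|_4 = 1280 ⇒ 1279
(2) 1279|_4 = 4^(4 + 1) + 3·4^3 + 3·4^2 + 3·4 + 3 ↦ 5^(5 + 1) + 3·5^3 + 3·5^2 + 3·5 + 3|_5 = 16093 ⇒ 16092

1279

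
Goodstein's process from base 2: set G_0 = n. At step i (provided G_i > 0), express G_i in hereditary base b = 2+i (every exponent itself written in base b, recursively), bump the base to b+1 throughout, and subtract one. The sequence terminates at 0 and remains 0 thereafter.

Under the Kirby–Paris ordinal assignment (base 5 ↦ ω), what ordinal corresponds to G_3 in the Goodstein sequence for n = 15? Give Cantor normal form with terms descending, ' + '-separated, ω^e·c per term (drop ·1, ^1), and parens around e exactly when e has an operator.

G_0=15  [base 2] 2^(2 + 1) + 2^2 + 2 + 1  →[2↦3]→  3^(3 + 1) + 3^3 + 3 + 1 = 112  −1 ⇒ G_1=111
G_1=111  [base 3] 3^(3 + 1) + 3^3 + 3  →[3↦4]→  4^(4 + 1) + 4^4 + 4 = 1284  −1 ⇒ G_2=1283
G_2=1283  [base 4] 4^(4 + 1) + 4^4 + 3  →[4↦5]→  5^(5 + 1) + 5^5 + 3 = 18753  −1 ⇒ G_3=18752
G_3=18752  [base 5] 5^(5 + 1) + 5^5 + 2  →[5↦6]→  6^(6 + 1) + 6^6 + 2 = 326594  −1 ⇒ G_4=326593

ω^(ω + 1) + ω^ω + 2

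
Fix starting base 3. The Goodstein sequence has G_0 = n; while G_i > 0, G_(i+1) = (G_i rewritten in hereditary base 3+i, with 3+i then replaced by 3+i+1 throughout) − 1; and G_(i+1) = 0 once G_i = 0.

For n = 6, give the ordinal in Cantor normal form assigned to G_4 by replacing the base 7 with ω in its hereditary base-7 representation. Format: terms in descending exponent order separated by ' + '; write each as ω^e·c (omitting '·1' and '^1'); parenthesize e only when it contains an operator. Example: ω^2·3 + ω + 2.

(0) 6|_3 = 2·3 ↦ 2·4|_4 = 8 ⇒ 7
(1) 7|_4 = 4 + 3 ↦ 5 + 3|_5 = 8 ⇒ 7
(2) 7|_5 = 5 + 2 ↦ 6 + 2|_6 = 8 ⇒ 7
(3) 7|_6 = 6 + 1 ↦ 7 + 1|_7 = 8 ⇒ 7
(4) 7|_7 = 7 ↦ 8|_8 = 8 ⇒ 7

ω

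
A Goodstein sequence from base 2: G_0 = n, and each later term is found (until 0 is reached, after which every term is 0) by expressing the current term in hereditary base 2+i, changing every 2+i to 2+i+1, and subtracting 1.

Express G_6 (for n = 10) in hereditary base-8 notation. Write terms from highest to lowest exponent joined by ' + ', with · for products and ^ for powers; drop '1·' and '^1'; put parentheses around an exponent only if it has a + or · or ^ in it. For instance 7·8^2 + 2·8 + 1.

G_0 = 10. HB_2(10) = 2^(2 + 1) + 2. Bump = 84. G_1 = 83.
G_1 = 83. HB_3(83) = 3^(3 + 1) + 2. Bump = 1026. G_2 = 1025.
G_2 = 1025. HB_4(1025) = 4^(4 + 1) + 1. Bump = 15626. G_3 = 15625.
G_3 = 15625. HB_5(15625) = 5^(5 + 1). Bump = 279936. G_4 = 279935.
G_4 = 279935. HB_6(279935) = 5·6^6 + 5·6^5 + 5·6^4 + 5·6^3 + 5·6^2 + 5·6 + 5. Bump = 4215755. G_5 = 4215754.
G_5 = 4215754. HB_7(4215754) = 5·7^7 + 5·7^5 + 5·7^4 + 5·7^3 + 5·7^2 + 5·7 + 4. Bump = 84073324. G_6 = 84073323.
G_6 = 84073323. HB_8(84073323) = 5·8^8 + 5·8^5 + 5·8^4 + 5·8^3 + 5·8^2 + 5·8 + 3. Bump = 1937434593. G_7 = 1937434592.

5·8^8 + 5·8^5 + 5·8^4 + 5·8^3 + 5·8^2 + 5·8 + 3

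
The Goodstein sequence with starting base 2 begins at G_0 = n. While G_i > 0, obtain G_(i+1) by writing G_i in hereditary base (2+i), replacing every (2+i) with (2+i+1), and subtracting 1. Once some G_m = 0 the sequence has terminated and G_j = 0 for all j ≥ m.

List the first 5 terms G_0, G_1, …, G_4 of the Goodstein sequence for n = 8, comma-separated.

G_0=8  [base 2] 2^(2 + 1)  →[2↦3]→  3^(3 + 1) = 81  −1 ⇒ G_1=80
G_1=80  [base 3] 2·3^3 + 2·3^2 + 2·3 + 2  →[3↦4]→  2·4^4 + 2·4^2 + 2·4 + 2 = 554  −1 ⇒ G_2=553
G_2=553  [base 4] 2·4^4 + 2·4^2 + 2·4 + 1  →[4↦5]→  2·5^5 + 2·5^2 + 2·5 + 1 = 6311  −1 ⇒ G_3=6310
G_3=6310  [base 5] 2·5^5 + 2·5^2 + 2·5  →[5↦6]→  2·6^6 + 2·6^2 + 2·6 = 93396  −1 ⇒ G_4=93395

8, 80, 553, 6310, 93395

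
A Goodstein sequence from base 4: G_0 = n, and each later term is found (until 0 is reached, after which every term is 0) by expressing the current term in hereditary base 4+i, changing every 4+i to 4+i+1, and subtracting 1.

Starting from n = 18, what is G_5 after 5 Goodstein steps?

(0) 18|_4 = 4^2 + 2 ↦ 5^2 + 2|_5 = 27 ⇒ 26
(1) 26|_5 = 5^2 + 1 ↦ 6^2 + 1|_6 = 37 ⇒ 36
(2) 36|_6 = 6^2 ↦ 7^2|_7 = 49 ⇒ 48
(3) 48|_7 = 6·7 + 6 ↦ 6·8 + 6|_8 = 54 ⇒ 53
(4) 53|_8 = 6·8 + 5 ↦ 6·9 + 5|_9 = 59 ⇒ 58
(5) 58|_9 = 6·9 + 4 ↦ 6·10 + 4|_10 = 64 ⇒ 63

58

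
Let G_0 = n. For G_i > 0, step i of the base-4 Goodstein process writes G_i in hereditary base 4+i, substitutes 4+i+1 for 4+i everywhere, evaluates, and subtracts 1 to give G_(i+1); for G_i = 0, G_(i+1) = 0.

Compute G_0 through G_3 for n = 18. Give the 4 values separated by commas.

i=0: 18 = 4^2 + 2 (b=4); 4→5: 5^2 + 2 = 27; 27−1 = 26
i=1: 26 = 5^2 + 1 (b=5); 5→6: 6^2 + 1 = 37; 37−1 = 36
i=2: 36 = 6^2 (b=6); 6→7: 7^2 = 49; 49−1 = 48

18, 26, 36, 48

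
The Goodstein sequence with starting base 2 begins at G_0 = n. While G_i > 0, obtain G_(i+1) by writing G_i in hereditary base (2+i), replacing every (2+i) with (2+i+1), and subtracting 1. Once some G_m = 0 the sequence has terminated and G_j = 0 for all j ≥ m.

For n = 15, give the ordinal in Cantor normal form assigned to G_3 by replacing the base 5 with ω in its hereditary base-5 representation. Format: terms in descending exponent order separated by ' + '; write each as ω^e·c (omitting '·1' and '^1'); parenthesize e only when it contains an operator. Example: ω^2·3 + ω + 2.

15 —HB2→ 2^(2 + 1) + 2^2 + 2 + 1 —bump→ 3^(3 + 1) + 3^3 + 3 + 1 = 112 —(−1)→ 111
111 —HB3→ 3^(3 + 1) + 3^3 + 3 —bump→ 4^(4 + 1) + 4^4 + 4 = 1284 —(−1)→ 1283
1283 —HB4→ 4^(4 + 1) + 4^4 + 3 —bump→ 5^(5 + 1) + 5^5 + 3 = 18753 —(−1)→ 18752
18752 —HB5→ 5^(5 + 1) + 5^5 + 2 —bump→ 6^(6 + 1) + 6^6 + 2 = 326594 —(−1)→ 326593

ω^(ω + 1) + ω^ω + 2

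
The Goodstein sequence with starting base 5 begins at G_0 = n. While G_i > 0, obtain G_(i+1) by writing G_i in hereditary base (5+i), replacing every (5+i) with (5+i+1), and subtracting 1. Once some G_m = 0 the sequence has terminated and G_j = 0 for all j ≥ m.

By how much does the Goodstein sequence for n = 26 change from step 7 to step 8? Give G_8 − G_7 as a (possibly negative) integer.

5

base 5: 26 = 5^2 + 1; at 6: 6^2 + 1 = 37; next = 36
base 6: 36 = 6^2; at 7: 7^2 = 49; next = 48
base 7: 48 = 6·7 + 6; at 8: 6·8 + 6 = 54; next = 53
base 8: 53 = 6·8 + 5; at 9: 6·9 + 5 = 59; next = 58
base 9: 58 = 6·9 + 4; at 10: 6·10 + 4 = 64; next = 63
base 10: 63 = 6·10 + 3; at 11: 6·11 + 3 = 69; next = 68
base 11: 68 = 6·11 + 2; at 12: 6·12 + 2 = 74; next = 73
base 12: 73 = 6·12 + 1; at 13: 6·13 + 1 = 79; next = 78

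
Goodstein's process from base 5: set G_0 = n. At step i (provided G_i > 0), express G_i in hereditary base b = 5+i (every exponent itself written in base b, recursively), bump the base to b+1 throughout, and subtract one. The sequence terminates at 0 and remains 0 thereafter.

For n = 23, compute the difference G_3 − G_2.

3

[0] 23 ≡ 4·5 + 3 (base 5). Lift 6: 27. −1: 26.
[1] 26 ≡ 4·6 + 2 (base 6). Lift 7: 30. −1: 29.
[2] 29 ≡ 4·7 + 1 (base 7). Lift 8: 33. −1: 32.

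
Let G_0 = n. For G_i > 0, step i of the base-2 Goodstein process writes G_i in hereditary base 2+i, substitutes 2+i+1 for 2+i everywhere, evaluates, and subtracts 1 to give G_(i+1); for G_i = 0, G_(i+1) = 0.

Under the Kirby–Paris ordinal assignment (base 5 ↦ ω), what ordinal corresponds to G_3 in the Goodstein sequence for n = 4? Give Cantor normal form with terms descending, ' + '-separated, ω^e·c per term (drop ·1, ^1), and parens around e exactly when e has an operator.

i=0: 4 = 2^2 (b=2); 2→3: 3^3 = 27; 27−1 = 26
i=1: 26 = 2·3^2 + 2·3 + 2 (b=3); 3→4: 2·4^2 + 2·4 + 2 = 42; 42−1 = 41
i=2: 41 = 2·4^2 + 2·4 + 1 (b=4); 4→5: 2·5^2 + 2·5 + 1 = 61; 61−1 = 60
i=3: 60 = 2·5^2 + 2·5 (b=5); 5→6: 2·6^2 + 2·6 = 84; 84−1 = 83

ω^2·2 + ω·2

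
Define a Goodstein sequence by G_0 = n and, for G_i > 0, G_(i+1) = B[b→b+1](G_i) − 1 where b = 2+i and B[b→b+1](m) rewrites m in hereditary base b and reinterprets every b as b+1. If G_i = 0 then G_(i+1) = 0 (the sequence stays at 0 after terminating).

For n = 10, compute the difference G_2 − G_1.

942

step 0: 10 = 2^(2 + 1) + 2; sub 3 for 2: 3^(3 + 1) + 3; = 84; G_1 = 84−1 = 83
step 1: 83 = 3^(3 + 1) + 2; sub 4 for 3: 4^(4 + 1) + 2; = 1026; G_2 = 1026−1 = 1025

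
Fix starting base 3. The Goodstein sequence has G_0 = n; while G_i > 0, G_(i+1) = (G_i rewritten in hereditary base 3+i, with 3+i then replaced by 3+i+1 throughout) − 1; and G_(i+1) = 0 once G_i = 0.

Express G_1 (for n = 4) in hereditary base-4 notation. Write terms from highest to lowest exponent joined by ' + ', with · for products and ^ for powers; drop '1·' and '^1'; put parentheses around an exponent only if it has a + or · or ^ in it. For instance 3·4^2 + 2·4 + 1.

base 3: 4 = 3 + 1; at 4: 4 + 1 = 5; next = 4
base 4: 4 = 4; at 5: 5 = 5; next = 4

4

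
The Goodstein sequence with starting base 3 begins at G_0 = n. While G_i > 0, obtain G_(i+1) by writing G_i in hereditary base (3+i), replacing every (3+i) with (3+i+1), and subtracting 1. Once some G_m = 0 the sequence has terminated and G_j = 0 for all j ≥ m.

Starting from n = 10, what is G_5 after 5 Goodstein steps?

33

i=0: 10 = 3^2 + 1 (b=3); 3→4: 4^2 + 1 = 17; 17−1 = 16
i=1: 16 = 4^2 (b=4); 4→5: 5^2 = 25; 25−1 = 24
i=2: 24 = 4·5 + 4 (b=5); 5→6: 4·6 + 4 = 28; 28−1 = 27
i=3: 27 = 4·6 + 3 (b=6); 6→7: 4·7 + 3 = 31; 31−1 = 30
i=4: 30 = 4·7 + 2 (b=7); 7→8: 4·8 + 2 = 34; 34−1 = 33
i=5: 33 = 4·8 + 1 (b=8); 8→9: 4·9 + 1 = 37; 37−1 = 36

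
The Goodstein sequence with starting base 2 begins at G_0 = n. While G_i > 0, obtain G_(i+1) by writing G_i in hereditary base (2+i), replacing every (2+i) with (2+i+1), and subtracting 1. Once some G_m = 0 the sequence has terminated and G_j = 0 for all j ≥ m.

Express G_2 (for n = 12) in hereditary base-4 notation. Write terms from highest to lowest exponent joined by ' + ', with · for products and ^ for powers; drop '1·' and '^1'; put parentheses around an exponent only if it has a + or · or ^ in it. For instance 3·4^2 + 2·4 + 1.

4^(4 + 1) + 2·4^2 + 2·4 + 1

12 —HB2→ 2^(2 + 1) + 2^2 —bump→ 3^(3 + 1) + 3^3 = 108 —(−1)→ 107
107 —HB3→ 3^(3 + 1) + 2·3^2 + 2·3 + 2 —bump→ 4^(4 + 1) + 2·4^2 + 2·4 + 2 = 1066 —(−1)→ 1065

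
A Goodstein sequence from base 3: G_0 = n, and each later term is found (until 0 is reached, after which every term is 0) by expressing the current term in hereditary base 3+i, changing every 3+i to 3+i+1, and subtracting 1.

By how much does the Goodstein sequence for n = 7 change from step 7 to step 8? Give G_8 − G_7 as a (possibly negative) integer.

-1

step 0: 7 = 2·3 + 1; sub 4 for 3: 2·4 + 1; = 9; G_1 = 9−1 = 8
step 1: 8 = 2·4; sub 5 for 4: 2·5; = 10; G_2 = 10−1 = 9
step 2: 9 = 5 + 4; sub 6 for 5: 6 + 4; = 10; G_3 = 10−1 = 9
step 3: 9 = 6 + 3; sub 7 for 6: 7 + 3; = 10; G_4 = 10−1 = 9
step 4: 9 = 7 + 2; sub 8 for 7: 8 + 2; = 10; G_5 = 10−1 = 9
step 5: 9 = 8 + 1; sub 9 for 8: 9 + 1; = 10; G_6 = 10−1 = 9
step 6: 9 = 9; sub 10 for 9: 10; = 10; G_7 = 10−1 = 9
step 7: 9 = 9; sub 11 for 10: 9; = 9; G_8 = 9−1 = 8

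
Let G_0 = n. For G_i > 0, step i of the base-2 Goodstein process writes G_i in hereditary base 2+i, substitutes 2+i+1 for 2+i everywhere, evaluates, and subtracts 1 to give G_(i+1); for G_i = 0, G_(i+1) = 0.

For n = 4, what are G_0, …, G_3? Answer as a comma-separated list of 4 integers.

[0] 4 ≡ 2^2 (base 2). Lift 3: 27. −1: 26.
[1] 26 ≡ 2·3^2 + 2·3 + 2 (base 3). Lift 4: 42. −1: 41.
[2] 41 ≡ 2·4^2 + 2·4 + 1 (base 4). Lift 5: 61. −1: 60.

4, 26, 41, 60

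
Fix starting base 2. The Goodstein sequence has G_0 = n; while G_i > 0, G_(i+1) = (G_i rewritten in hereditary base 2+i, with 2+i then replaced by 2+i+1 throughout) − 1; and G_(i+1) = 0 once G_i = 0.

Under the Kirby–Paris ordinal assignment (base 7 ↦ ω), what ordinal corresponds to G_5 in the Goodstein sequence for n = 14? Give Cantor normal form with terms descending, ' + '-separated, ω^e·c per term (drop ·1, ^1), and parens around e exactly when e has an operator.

ω^(ω + 1) + ω^5·5 + ω^4·5 + ω^3·5 + ω^2·5 + ω·5 + 4

step 0: 14 = 2^(2 + 1) + 2^2 + 2; sub 3 for 2: 3^(3 + 1) + 3^3 + 3; = 111; G_1 = 111−1 = 110
step 1: 110 = 3^(3 + 1) + 3^3 + 2; sub 4 for 3: 4^(4 + 1) + 4^4 + 2; = 1282; G_2 = 1282−1 = 1281
step 2: 1281 = 4^(4 + 1) + 4^4 + 1; sub 5 for 4: 5^(5 + 1) + 5^5 + 1; = 18751; G_3 = 18751−1 = 18750
step 3: 18750 = 5^(5 + 1) + 5^5; sub 6 for 5: 6^(6 + 1) + 6^6; = 326592; G_4 = 326592−1 = 326591
step 4: 326591 = 6^(6 + 1) + 5·6^5 + 5·6^4 + 5·6^3 + 5·6^2 + 5·6 + 5; sub 7 for 6: 7^(7 + 1) + 5·7^5 + 5·7^4 + 5·7^3 + 5·7^2 + 5·7 + 5; = 5862841; G_5 = 5862841−1 = 5862840
step 5: 5862840 = 7^(7 + 1) + 5·7^5 + 5·7^4 + 5·7^3 + 5·7^2 + 5·7 + 4; sub 8 for 7: 8^(8 + 1) + 5·8^5 + 5·8^4 + 5·8^3 + 5·8^2 + 5·8 + 4; = 134404972; G_6 = 134404972−1 = 134404971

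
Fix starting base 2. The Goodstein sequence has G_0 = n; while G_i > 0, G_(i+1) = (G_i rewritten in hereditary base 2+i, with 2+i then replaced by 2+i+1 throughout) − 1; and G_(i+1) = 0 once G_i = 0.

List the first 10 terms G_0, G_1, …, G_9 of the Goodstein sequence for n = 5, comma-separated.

5, 27, 255, 467, 775, 1197, 1751, 2454, 3325, 4382

step 0: 5 = 2^2 + 1; sub 3 for 2: 3^3 + 1; = 28; G_1 = 28−1 = 27
step 1: 27 = 3^3; sub 4 for 3: 4^4; = 256; G_2 = 256−1 = 255
step 2: 255 = 3·4^3 + 3·4^2 + 3·4 + 3; sub 5 for 4: 3·5^3 + 3·5^2 + 3·5 + 3; = 468; G_3 = 468−1 = 467
step 3: 467 = 3·5^3 + 3·5^2 + 3·5 + 2; sub 6 for 5: 3·6^3 + 3·6^2 + 3·6 + 2; = 776; G_4 = 776−1 = 775
step 4: 775 = 3·6^3 + 3·6^2 + 3·6 + 1; sub 7 for 6: 3·7^3 + 3·7^2 + 3·7 + 1; = 1198; G_5 = 1198−1 = 1197
step 5: 1197 = 3·7^3 + 3·7^2 + 3·7; sub 8 for 7: 3·8^3 + 3·8^2 + 3·8; = 1752; G_6 = 1752−1 = 1751
step 6: 1751 = 3·8^3 + 3·8^2 + 2·8 + 7; sub 9 for 8: 3·9^3 + 3·9^2 + 2·9 + 7; = 2455; G_7 = 2455−1 = 2454
step 7: 2454 = 3·9^3 + 3·9^2 + 2·9 + 6; sub 10 for 9: 3·10^3 + 3·10^2 + 2·10 + 6; = 3326; G_8 = 3326−1 = 3325
step 8: 3325 = 3·10^3 + 3·10^2 + 2·10 + 5; sub 11 for 10: 3·11^3 + 3·11^2 + 2·11 + 5; = 4383; G_9 = 4383−1 = 4382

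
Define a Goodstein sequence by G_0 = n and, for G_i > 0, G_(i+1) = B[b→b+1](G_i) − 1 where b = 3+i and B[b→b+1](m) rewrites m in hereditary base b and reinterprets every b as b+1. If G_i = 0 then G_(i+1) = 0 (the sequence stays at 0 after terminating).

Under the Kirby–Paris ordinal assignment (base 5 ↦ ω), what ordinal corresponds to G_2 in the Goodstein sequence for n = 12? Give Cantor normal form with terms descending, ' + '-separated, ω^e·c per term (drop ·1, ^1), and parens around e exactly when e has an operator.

i=0: 12 = 3^2 + 3 (b=3); 3→4: 4^2 + 4 = 20; 20−1 = 19
i=1: 19 = 4^2 + 3 (b=4); 4→5: 5^2 + 3 = 28; 28−1 = 27

ω^2 + 2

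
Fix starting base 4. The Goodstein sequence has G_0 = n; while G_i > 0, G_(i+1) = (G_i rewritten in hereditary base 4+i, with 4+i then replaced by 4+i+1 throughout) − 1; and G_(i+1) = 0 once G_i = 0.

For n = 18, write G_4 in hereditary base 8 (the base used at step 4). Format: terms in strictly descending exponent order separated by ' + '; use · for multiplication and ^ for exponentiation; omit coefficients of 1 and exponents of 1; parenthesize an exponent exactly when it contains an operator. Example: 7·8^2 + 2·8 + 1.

step 0: 18 = 4^2 + 2; sub 5 for 4: 5^2 + 2; = 27; G_1 = 27−1 = 26
step 1: 26 = 5^2 + 1; sub 6 for 5: 6^2 + 1; = 37; G_2 = 37−1 = 36
step 2: 36 = 6^2; sub 7 for 6: 7^2; = 49; G_3 = 49−1 = 48
step 3: 48 = 6·7 + 6; sub 8 for 7: 6·8 + 6; = 54; G_4 = 54−1 = 53
step 4: 53 = 6·8 + 5; sub 9 for 8: 6·9 + 5; = 59; G_5 = 59−1 = 58

6·8 + 5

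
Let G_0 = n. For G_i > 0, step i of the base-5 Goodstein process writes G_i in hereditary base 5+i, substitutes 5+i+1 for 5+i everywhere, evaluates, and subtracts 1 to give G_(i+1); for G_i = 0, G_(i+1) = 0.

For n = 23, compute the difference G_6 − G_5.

2

[0] 23 ≡ 4·5 + 3 (base 5). Lift 6: 27. −1: 26.
[1] 26 ≡ 4·6 + 2 (base 6). Lift 7: 30. −1: 29.
[2] 29 ≡ 4·7 + 1 (base 7). Lift 8: 33. −1: 32.
[3] 32 ≡ 4·8 (base 8). Lift 9: 36. −1: 35.
[4] 35 ≡ 3·9 + 8 (base 9). Lift 10: 38. −1: 37.
[5] 37 ≡ 3·10 + 7 (base 10). Lift 11: 40. −1: 39.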